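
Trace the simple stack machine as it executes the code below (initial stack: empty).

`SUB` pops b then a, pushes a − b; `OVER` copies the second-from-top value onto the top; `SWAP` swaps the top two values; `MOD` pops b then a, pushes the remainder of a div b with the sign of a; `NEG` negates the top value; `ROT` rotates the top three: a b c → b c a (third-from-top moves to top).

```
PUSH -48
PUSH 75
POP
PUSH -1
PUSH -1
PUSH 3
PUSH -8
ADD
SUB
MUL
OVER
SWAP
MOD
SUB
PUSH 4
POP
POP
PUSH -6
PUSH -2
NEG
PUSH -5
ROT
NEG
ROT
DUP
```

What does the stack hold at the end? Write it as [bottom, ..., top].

PUSH -48 → [-48]
PUSH 75  → [-48, 75]
POP      → [-48]
PUSH -1  → [-48, -1]
PUSH -1  → [-48, -1, -1]
PUSH 3   → [-48, -1, -1, 3]
PUSH -8  → [-48, -1, -1, 3, -8]
ADD      → [-48, -1, -1, -5]
SUB      → [-48, -1, 4]
MUL      → [-48, -4]
OVER     → [-48, -4, -48]
SWAP     → [-48, -48, -4]
MOD      → [-48, 0]
SUB      → [-48]
PUSH 4   → [-48, 4]
POP      → [-48]
POP      → []
PUSH -6  → [-6]
PUSH -2  → [-6, -2]
NEG      → [-6, 2]
PUSH -5  → [-6, 2, -5]
ROT      → [2, -5, -6]
NEG      → [2, -5, 6]
ROT      → [-5, 6, 2]
DUP      → [-5, 6, 2, 2]

[-5, 6, 2, 2]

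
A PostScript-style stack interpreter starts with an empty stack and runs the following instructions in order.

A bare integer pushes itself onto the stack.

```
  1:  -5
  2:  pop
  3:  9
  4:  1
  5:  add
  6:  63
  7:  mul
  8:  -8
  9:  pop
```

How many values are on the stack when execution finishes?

-5   -5
pop  (empty)
9    9
1    9 1
add  10
63   10 63
mul  630
-8   630 -8
pop  630

1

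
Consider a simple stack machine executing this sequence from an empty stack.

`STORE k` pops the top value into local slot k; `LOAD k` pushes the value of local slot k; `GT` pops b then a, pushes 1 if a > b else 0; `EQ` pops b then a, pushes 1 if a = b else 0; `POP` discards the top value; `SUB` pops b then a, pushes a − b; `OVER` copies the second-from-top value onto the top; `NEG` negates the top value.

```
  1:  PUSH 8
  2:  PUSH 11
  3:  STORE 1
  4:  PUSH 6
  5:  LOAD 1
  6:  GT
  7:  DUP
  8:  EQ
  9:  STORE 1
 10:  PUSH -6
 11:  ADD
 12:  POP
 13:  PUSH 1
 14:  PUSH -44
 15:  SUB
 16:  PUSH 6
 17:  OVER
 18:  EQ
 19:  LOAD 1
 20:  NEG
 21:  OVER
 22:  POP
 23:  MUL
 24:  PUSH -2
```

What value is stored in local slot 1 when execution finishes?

PUSH 8   → [8]
PUSH 11  → [8, 11]
STORE 1  → [8]
PUSH 6   → [8, 6]
LOAD 1   → [8, 6, 11]
GT       → [8, 0]
DUP      → [8, 0, 0]
EQ       → [8, 1]
STORE 1  → [8]
PUSH -6  → [8, -6]
ADD      → [2]
POP      → []
PUSH 1   → [1]
PUSH -44 → [1, -44]
SUB      → [45]
PUSH 6   → [45, 6]
OVER     → [45, 6, 45]
EQ       → [45, 0]
LOAD 1   → [45, 0, 1]
NEG      → [45, 0, -1]
OVER     → [45, 0, -1, 0]
POP      → [45, 0, -1]
MUL      → [45, 0]
PUSH -2  → [45, 0, -2]

1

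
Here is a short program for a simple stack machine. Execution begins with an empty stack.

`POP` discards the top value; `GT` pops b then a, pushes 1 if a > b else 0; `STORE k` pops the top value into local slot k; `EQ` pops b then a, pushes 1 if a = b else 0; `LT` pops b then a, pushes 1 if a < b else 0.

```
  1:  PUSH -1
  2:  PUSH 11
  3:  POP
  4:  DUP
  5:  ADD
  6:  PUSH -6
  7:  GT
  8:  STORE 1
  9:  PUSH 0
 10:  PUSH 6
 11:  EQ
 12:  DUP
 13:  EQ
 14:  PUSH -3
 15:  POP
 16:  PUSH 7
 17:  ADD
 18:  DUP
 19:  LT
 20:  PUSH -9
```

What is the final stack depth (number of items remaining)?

2

PUSH -1  [-1]
PUSH 11  [-1, 11]
POP      [-1]
DUP      [-1, -1]
ADD      [-2]
PUSH -6  [-2, -6]
GT       [1]
STORE 1  []
PUSH 0   [0]
PUSH 6   [0, 6]
EQ       [0]
DUP      [0, 0]
EQ       [1]
PUSH -3  [1, -3]
POP      [1]
PUSH 7   [1, 7]
ADD      [8]
DUP      [8, 8]
LT       [0]
PUSH -9  [0, -9]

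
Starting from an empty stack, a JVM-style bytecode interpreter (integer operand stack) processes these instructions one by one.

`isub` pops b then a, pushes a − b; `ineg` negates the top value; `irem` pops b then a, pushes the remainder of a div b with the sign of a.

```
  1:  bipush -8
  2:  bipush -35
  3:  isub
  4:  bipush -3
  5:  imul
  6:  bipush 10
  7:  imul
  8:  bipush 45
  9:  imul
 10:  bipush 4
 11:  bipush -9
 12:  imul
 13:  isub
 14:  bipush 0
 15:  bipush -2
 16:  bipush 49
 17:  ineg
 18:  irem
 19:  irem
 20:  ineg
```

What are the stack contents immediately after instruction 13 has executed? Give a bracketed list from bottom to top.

[-36414]

bipush -8  : [-8]
bipush -35 : [-8, -35]
isub       : [27]
bipush -3  : [27, -3]
imul       : [-81]
bipush 10  : [-81, 10]
imul       : [-810]
bipush 45  : [-810, 45]
imul       : [-36450]
bipush 4   : [-36450, 4]
bipush -9  : [-36450, 4, -9]
imul       : [-36450, -36]
isub       : [-36414]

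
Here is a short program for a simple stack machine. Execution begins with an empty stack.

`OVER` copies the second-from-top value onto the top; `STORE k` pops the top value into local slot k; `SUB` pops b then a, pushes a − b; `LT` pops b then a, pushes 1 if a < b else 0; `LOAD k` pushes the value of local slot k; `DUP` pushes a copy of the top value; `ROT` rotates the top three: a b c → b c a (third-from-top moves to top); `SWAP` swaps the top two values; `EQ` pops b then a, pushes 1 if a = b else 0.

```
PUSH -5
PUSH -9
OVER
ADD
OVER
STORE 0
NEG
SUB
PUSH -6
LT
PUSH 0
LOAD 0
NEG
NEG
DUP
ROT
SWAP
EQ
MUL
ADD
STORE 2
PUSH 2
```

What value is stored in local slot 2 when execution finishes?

PUSH -5  -5
PUSH -9  -5 -9
OVER     -5 -9 -5
ADD      -5 -14
OVER     -5 -14 -5
STORE 0  -5 -14
NEG      -5 14
SUB      -19
PUSH -6  -19 -6
LT       1
PUSH 0   1 0
LOAD 0   1 0 -5
NEG      1 0 5
NEG      1 0 -5
DUP      1 0 -5 -5
ROT      1 -5 -5 0
SWAP     1 -5 0 -5
EQ       1 -5 0
MUL      1 0
ADD      1
STORE 2  (empty)
PUSH 2   2

1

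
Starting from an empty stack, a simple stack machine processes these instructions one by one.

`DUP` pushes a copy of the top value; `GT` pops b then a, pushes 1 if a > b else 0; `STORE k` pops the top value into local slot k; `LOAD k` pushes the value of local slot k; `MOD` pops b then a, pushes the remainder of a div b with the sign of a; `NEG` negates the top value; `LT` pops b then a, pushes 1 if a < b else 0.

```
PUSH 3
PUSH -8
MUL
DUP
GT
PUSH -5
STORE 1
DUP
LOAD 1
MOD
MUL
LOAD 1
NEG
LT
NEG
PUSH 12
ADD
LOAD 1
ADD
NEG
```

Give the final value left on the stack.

-6

PUSH 3   3
PUSH -8  3 -8
MUL      -24
DUP      -24 -24
GT       0
PUSH -5  0 -5
STORE 1  0
DUP      0 0
LOAD 1   0 0 -5
MOD      0 0
MUL      0
LOAD 1   0 -5
NEG      0 5
LT       1
NEG      -1
PUSH 12  -1 12
ADD      11
LOAD 1   11 -5
ADD      6
NEG      -6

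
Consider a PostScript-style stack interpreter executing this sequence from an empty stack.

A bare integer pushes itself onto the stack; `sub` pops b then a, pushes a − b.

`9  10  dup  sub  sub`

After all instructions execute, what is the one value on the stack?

9

9   -> [9]
10  -> [9, 10]
dup -> [9, 10, 10]
sub -> [9, 0]
sub -> [9]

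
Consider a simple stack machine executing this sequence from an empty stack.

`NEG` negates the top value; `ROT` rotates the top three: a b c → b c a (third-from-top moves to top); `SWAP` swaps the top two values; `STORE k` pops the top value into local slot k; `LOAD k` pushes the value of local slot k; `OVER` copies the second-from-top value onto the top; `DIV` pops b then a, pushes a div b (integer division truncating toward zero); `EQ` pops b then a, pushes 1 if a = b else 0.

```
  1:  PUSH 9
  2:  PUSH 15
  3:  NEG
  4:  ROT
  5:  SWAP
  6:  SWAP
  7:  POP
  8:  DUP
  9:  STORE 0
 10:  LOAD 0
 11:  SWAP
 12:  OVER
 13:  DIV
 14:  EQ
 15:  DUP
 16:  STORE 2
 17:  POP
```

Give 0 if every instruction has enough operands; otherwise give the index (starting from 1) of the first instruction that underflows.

4

PUSH 9   9
PUSH 15  9 15
NEG      9 -15
ROT  — needs 3 operands, stack has 2 → underflow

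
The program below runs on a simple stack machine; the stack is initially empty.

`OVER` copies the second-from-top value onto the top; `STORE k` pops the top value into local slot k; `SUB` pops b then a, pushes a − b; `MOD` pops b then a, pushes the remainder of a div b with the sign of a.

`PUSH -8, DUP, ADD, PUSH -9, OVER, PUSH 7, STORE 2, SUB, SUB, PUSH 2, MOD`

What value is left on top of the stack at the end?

-1

PUSH -8 : -8
DUP     : -8 -8
ADD     : -16
PUSH -9 : -16 -9
OVER    : -16 -9 -16
PUSH 7  : -16 -9 -16 7
STORE 2 : -16 -9 -16
SUB     : -16 7
SUB     : -23
PUSH 2  : -23 2
MOD     : -1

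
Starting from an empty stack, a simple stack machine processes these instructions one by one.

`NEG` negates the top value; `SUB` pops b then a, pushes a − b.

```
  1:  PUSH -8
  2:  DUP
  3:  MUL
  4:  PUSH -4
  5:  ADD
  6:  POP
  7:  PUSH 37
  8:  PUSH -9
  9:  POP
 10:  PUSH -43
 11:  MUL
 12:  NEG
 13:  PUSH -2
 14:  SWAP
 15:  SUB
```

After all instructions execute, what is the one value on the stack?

-1593

PUSH -8   -8
DUP       -8 -8
MUL       64
PUSH -4   64 -4
ADD       60
POP       (empty)
PUSH 37   37
PUSH -9   37 -9
POP       37
PUSH -43  37 -43
MUL       -1591
NEG       1591
PUSH -2   1591 -2
SWAP      -2 1591
SUB       -1593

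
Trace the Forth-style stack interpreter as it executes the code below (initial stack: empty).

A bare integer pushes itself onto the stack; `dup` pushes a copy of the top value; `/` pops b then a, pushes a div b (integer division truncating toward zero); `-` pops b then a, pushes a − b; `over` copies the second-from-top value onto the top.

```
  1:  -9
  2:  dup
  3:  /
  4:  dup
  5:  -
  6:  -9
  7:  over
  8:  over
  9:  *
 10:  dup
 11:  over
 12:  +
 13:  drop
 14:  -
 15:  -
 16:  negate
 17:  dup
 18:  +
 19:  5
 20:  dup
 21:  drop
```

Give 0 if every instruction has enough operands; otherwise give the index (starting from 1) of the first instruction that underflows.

0

-9      [-9]
dup     [-9, -9]
/       [1]
dup     [1, 1]
-       [0]
-9      [0, -9]
over    [0, -9, 0]
over    [0, -9, 0, -9]
*       [0, -9, 0]
dup     [0, -9, 0, 0]
over    [0, -9, 0, 0, 0]
+       [0, -9, 0, 0]
drop    [0, -9, 0]
-       [0, -9]
-       [9]
negate  [-9]
dup     [-9, -9]
+       [-18]
5       [-18, 5]
dup     [-18, 5, 5]
drop    [-18, 5]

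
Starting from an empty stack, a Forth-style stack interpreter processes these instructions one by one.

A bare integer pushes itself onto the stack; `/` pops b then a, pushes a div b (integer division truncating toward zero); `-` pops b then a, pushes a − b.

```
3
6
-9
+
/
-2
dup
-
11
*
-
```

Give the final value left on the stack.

3    [3]
6    [3, 6]
-9   [3, 6, -9]
+    [3, -3]
/    [-1]
-2   [-1, -2]
dup  [-1, -2, -2]
-    [-1, 0]
11   [-1, 0, 11]
*    [-1, 0]
-    [-1]

-1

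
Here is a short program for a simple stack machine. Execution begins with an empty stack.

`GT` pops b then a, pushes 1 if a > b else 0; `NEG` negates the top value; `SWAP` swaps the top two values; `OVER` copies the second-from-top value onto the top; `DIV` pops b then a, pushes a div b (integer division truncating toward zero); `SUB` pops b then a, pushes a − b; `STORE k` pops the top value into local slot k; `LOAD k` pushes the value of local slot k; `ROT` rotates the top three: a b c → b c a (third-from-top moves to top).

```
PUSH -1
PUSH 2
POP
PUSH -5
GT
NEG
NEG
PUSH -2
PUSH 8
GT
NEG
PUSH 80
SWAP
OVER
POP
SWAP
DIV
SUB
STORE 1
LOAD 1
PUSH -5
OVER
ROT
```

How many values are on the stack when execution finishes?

PUSH -1 : -1
PUSH 2  : -1 2
POP     : -1
PUSH -5 : -1 -5
GT      : 1
NEG     : -1
NEG     : 1
PUSH -2 : 1 -2
PUSH 8  : 1 -2 8
GT      : 1 0
NEG     : 1 0
PUSH 80 : 1 0 80
SWAP    : 1 80 0
OVER    : 1 80 0 80
POP     : 1 80 0
SWAP    : 1 0 80
DIV     : 1 0
SUB     : 1
STORE 1 : (empty)
LOAD 1  : 1
PUSH -5 : 1 -5
OVER    : 1 -5 1
ROT     : -5 1 1

3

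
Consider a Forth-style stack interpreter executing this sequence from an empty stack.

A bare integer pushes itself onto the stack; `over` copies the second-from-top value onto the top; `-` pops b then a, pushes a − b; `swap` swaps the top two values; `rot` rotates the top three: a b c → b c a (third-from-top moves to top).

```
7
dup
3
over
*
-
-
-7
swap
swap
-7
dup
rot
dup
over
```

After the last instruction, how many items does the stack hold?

6

7    -> 7
dup  -> 7 7
3    -> 7 7 3
over -> 7 7 3 7
*    -> 7 7 21
-    -> 7 -14
-    -> 21
-7   -> 21 -7
swap -> -7 21
swap -> 21 -7
-7   -> 21 -7 -7
dup  -> 21 -7 -7 -7
rot  -> 21 -7 -7 -7
dup  -> 21 -7 -7 -7 -7
over -> 21 -7 -7 -7 -7 -7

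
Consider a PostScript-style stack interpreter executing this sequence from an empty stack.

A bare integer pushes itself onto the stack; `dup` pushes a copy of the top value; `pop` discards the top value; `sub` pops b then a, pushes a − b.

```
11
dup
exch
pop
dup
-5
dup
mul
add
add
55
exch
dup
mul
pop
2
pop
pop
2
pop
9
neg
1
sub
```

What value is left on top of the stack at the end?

-10

11   -> [11]
dup  -> [11, 11]
exch -> [11, 11]
pop  -> [11]
dup  -> [11, 11]
-5   -> [11, 11, -5]
dup  -> [11, 11, -5, -5]
mul  -> [11, 11, 25]
add  -> [11, 36]
add  -> [47]
55   -> [47, 55]
exch -> [55, 47]
dup  -> [55, 47, 47]
mul  -> [55, 2209]
pop  -> [55]
2    -> [55, 2]
pop  -> [55]
pop  -> []
2    -> [2]
pop  -> []
9    -> [9]
neg  -> [-9]
1    -> [-9, 1]
sub  -> [-10]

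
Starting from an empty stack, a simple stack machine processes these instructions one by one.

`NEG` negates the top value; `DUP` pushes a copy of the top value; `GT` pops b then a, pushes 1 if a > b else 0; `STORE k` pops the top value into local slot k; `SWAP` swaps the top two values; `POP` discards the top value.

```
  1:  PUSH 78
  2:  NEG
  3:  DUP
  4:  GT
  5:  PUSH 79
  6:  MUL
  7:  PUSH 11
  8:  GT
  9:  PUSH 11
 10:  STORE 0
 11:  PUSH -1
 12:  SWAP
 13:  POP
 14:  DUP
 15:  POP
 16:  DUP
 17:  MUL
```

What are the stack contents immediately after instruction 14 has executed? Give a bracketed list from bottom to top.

[-1, -1]

PUSH 78 : [78]
NEG     : [-78]
DUP     : [-78, -78]
GT      : [0]
PUSH 79 : [0, 79]
MUL     : [0]
PUSH 11 : [0, 11]
GT      : [0]
PUSH 11 : [0, 11]
STORE 0 : [0]
PUSH -1 : [0, -1]
SWAP    : [-1, 0]
POP     : [-1]
DUP     : [-1, -1]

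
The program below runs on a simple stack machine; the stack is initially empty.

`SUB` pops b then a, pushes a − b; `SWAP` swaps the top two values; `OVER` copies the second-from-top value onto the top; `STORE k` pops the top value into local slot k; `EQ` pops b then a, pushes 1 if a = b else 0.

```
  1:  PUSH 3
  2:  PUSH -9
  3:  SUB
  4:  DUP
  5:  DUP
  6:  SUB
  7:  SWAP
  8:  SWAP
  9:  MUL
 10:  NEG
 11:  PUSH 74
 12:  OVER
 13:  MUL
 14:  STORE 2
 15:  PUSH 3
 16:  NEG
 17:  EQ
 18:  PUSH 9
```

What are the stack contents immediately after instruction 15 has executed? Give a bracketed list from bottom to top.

PUSH 3  -> [3]
PUSH -9 -> [3, -9]
SUB     -> [12]
DUP     -> [12, 12]
DUP     -> [12, 12, 12]
SUB     -> [12, 0]
SWAP    -> [0, 12]
SWAP    -> [12, 0]
MUL     -> [0]
NEG     -> [0]
PUSH 74 -> [0, 74]
OVER    -> [0, 74, 0]
MUL     -> [0, 0]
STORE 2 -> [0]
PUSH 3  -> [0, 3]

[0, 3]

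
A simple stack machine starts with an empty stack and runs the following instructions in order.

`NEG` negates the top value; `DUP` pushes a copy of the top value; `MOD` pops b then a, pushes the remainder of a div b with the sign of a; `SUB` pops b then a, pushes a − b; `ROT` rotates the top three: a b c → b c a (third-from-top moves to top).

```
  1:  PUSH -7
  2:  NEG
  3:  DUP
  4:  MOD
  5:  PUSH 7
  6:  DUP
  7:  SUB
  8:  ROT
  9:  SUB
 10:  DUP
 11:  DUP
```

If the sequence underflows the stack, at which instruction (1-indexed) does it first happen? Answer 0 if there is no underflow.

8

PUSH -7 : [-7]
NEG     : [7]
DUP     : [7, 7]
MOD     : [0]
PUSH 7  : [0, 7]
DUP     : [0, 7, 7]
SUB     : [0, 0]
ROT  — needs 3 operands, stack has 2 → underflow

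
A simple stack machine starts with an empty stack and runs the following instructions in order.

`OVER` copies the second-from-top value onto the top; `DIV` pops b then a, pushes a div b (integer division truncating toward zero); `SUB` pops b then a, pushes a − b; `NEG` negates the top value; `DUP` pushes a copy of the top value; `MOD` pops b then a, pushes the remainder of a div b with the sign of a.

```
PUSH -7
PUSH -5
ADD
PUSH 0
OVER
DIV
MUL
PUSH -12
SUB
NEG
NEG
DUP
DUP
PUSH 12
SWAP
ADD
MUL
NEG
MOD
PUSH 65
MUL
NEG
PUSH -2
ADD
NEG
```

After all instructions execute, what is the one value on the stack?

782

PUSH -7  -> [-7]
PUSH -5  -> [-7, -5]
ADD      -> [-12]
PUSH 0   -> [-12, 0]
OVER     -> [-12, 0, -12]
DIV      -> [-12, 0]
MUL      -> [0]
PUSH -12 -> [0, -12]
SUB      -> [12]
NEG      -> [-12]
NEG      -> [12]
DUP      -> [12, 12]
DUP      -> [12, 12, 12]
PUSH 12  -> [12, 12, 12, 12]
SWAP     -> [12, 12, 12, 12]
ADD      -> [12, 12, 24]
MUL      -> [12, 288]
NEG      -> [12, -288]
MOD      -> [12]
PUSH 65  -> [12, 65]
MUL      -> [780]
NEG      -> [-780]
PUSH -2  -> [-780, -2]
ADD      -> [-782]
NEG      -> [782]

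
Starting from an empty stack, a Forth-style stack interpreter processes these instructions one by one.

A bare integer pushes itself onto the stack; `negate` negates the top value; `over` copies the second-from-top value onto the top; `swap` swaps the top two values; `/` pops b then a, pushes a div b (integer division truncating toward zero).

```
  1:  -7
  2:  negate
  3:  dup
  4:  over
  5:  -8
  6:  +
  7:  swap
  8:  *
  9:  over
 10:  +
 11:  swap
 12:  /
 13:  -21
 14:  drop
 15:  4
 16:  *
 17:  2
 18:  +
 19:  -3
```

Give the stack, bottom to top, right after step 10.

[7, 0]

-7     -> [-7]
negate -> [7]
dup    -> [7, 7]
over   -> [7, 7, 7]
-8     -> [7, 7, 7, -8]
+      -> [7, 7, -1]
swap   -> [7, -1, 7]
*      -> [7, -7]
over   -> [7, -7, 7]
+      -> [7, 0]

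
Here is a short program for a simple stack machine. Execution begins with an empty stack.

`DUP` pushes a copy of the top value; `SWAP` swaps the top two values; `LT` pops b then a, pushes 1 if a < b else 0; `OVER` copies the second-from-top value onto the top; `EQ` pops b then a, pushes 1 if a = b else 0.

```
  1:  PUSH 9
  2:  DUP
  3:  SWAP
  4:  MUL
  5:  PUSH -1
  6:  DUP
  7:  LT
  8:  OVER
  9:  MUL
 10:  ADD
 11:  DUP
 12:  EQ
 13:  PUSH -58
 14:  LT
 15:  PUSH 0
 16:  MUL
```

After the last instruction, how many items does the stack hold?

1

PUSH 9   → [9]
DUP      → [9, 9]
SWAP     → [9, 9]
MUL      → [81]
PUSH -1  → [81, -1]
DUP      → [81, -1, -1]
LT       → [81, 0]
OVER     → [81, 0, 81]
MUL      → [81, 0]
ADD      → [81]
DUP      → [81, 81]
EQ       → [1]
PUSH -58 → [1, -58]
LT       → [0]
PUSH 0   → [0, 0]
MUL      → [0]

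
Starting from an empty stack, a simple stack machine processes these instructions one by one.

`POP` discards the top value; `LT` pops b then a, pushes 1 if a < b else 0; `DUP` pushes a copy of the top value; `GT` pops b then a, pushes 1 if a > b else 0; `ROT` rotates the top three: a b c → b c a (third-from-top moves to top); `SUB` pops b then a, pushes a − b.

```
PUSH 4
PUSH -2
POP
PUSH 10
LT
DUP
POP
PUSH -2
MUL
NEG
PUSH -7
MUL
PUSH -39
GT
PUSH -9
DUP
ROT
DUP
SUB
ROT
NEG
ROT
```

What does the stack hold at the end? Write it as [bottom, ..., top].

[0, 9, -9]

PUSH 4   -> 4
PUSH -2  -> 4 -2
POP      -> 4
PUSH 10  -> 4 10
LT       -> 1
DUP      -> 1 1
POP      -> 1
PUSH -2  -> 1 -2
MUL      -> -2
NEG      -> 2
PUSH -7  -> 2 -7
MUL      -> -14
PUSH -39 -> -14 -39
GT       -> 1
PUSH -9  -> 1 -9
DUP      -> 1 -9 -9
ROT      -> -9 -9 1
DUP      -> -9 -9 1 1
SUB      -> -9 -9 0
ROT      -> -9 0 -9
NEG      -> -9 0 9
ROT      -> 0 9 -9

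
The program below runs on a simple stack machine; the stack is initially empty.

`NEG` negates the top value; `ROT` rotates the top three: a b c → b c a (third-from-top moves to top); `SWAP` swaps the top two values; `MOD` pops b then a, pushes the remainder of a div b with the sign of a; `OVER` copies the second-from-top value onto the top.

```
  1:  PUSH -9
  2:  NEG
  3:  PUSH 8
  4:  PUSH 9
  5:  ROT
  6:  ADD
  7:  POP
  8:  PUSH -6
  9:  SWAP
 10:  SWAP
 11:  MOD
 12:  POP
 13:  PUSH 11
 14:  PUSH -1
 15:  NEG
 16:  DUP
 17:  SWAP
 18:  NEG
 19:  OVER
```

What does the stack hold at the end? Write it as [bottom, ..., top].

PUSH -9 → [-9]
NEG     → [9]
PUSH 8  → [9, 8]
PUSH 9  → [9, 8, 9]
ROT     → [8, 9, 9]
ADD     → [8, 18]
POP     → [8]
PUSH -6 → [8, -6]
SWAP    → [-6, 8]
SWAP    → [8, -6]
MOD     → [2]
POP     → []
PUSH 11 → [11]
PUSH -1 → [11, -1]
NEG     → [11, 1]
DUP     → [11, 1, 1]
SWAP    → [11, 1, 1]
NEG     → [11, 1, -1]
OVER    → [11, 1, -1, 1]

[11, 1, -1, 1]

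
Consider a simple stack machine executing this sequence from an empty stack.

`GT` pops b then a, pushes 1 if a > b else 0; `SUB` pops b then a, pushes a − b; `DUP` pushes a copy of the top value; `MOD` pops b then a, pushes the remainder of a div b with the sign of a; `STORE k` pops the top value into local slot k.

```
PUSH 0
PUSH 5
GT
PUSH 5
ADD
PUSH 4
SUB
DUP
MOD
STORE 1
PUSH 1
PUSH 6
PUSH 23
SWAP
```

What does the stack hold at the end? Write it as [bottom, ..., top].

[1, 23, 6]

PUSH 0  : 0
PUSH 5  : 0 5
GT      : 0
PUSH 5  : 0 5
ADD     : 5
PUSH 4  : 5 4
SUB     : 1
DUP     : 1 1
MOD     : 0
STORE 1 : (empty)
PUSH 1  : 1
PUSH 6  : 1 6
PUSH 23 : 1 6 23
SWAP    : 1 23 6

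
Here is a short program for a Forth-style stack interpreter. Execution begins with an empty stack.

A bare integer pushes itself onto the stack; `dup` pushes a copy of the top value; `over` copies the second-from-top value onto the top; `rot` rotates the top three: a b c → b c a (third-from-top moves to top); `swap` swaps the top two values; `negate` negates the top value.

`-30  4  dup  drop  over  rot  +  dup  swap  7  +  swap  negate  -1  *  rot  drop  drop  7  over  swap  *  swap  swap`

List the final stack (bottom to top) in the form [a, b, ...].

-30    -> -30
4      -> -30 4
dup    -> -30 4 4
drop   -> -30 4
over   -> -30 4 -30
rot    -> 4 -30 -30
+      -> 4 -60
dup    -> 4 -60 -60
swap   -> 4 -60 -60
7      -> 4 -60 -60 7
+      -> 4 -60 -53
swap   -> 4 -53 -60
negate -> 4 -53 60
-1     -> 4 -53 60 -1
*      -> 4 -53 -60
rot    -> -53 -60 4
drop   -> -53 -60
drop   -> -53
7      -> -53 7
over   -> -53 7 -53
swap   -> -53 -53 7
*      -> -53 -371
swap   -> -371 -53
swap   -> -53 -371

[-53, -371]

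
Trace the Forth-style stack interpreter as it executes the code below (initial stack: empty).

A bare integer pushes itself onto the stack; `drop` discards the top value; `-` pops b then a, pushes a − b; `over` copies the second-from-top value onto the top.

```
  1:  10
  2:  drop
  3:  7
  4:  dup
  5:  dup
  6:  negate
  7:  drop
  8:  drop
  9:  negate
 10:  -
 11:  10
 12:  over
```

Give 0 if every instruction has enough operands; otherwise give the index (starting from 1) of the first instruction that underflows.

10     → 10
drop   → (empty)
7      → 7
dup    → 7 7
dup    → 7 7 7
negate → 7 7 -7
drop   → 7 7
drop   → 7
negate → -7
-  — needs 2 operands, stack has 1 → underflow

10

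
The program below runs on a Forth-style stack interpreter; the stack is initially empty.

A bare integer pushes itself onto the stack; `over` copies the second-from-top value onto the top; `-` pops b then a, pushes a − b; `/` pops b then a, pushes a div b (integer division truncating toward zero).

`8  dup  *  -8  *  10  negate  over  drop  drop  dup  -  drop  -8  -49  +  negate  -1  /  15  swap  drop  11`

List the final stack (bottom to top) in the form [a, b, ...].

[15, 11]

8       8
dup     8 8
*       64
-8      64 -8
*       -512
10      -512 10
negate  -512 -10
over    -512 -10 -512
drop    -512 -10
drop    -512
dup     -512 -512
-       0
drop    (empty)
-8      -8
-49     -8 -49
+       -57
negate  57
-1      57 -1
/       -57
15      -57 15
swap    15 -57
drop    15
11      15 11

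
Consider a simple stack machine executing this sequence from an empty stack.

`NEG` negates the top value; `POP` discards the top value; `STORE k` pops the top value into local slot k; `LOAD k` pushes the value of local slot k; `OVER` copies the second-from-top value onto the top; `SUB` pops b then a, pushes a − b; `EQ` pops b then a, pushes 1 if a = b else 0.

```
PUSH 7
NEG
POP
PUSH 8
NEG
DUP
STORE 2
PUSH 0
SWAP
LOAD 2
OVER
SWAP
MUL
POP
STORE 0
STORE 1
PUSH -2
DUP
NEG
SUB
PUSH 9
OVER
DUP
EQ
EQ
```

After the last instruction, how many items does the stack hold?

PUSH 7   7
NEG      -7
POP      (empty)
PUSH 8   8
NEG      -8
DUP      -8 -8
STORE 2  -8
PUSH 0   -8 0
SWAP     0 -8
LOAD 2   0 -8 -8
OVER     0 -8 -8 -8
SWAP     0 -8 -8 -8
MUL      0 -8 64
POP      0 -8
STORE 0  0
STORE 1  (empty)
PUSH -2  -2
DUP      -2 -2
NEG      -2 2
SUB      -4
PUSH 9   -4 9
OVER     -4 9 -4
DUP      -4 9 -4 -4
EQ       -4 9 1
EQ       -4 0

2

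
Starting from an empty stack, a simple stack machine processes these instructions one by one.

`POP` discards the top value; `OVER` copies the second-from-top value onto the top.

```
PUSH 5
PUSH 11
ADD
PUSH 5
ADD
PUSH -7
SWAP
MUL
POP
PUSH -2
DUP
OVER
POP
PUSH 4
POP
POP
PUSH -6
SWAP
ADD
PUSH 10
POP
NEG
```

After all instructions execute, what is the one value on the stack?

8

PUSH 5  -> [5]
PUSH 11 -> [5, 11]
ADD     -> [16]
PUSH 5  -> [16, 5]
ADD     -> [21]
PUSH -7 -> [21, -7]
SWAP    -> [-7, 21]
MUL     -> [-147]
POP     -> []
PUSH -2 -> [-2]
DUP     -> [-2, -2]
OVER    -> [-2, -2, -2]
POP     -> [-2, -2]
PUSH 4  -> [-2, -2, 4]
POP     -> [-2, -2]
POP     -> [-2]
PUSH -6 -> [-2, -6]
SWAP    -> [-6, -2]
ADD     -> [-8]
PUSH 10 -> [-8, 10]
POP     -> [-8]
NEG     -> [8]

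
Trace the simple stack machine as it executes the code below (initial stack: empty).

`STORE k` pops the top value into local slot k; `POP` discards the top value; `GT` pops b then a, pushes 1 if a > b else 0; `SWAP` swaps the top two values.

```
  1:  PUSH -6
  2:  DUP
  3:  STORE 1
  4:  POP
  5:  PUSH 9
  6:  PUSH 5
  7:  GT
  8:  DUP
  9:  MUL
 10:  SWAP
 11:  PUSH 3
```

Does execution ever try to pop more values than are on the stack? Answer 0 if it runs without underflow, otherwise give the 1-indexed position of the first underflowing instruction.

10

PUSH -6  -6
DUP      -6 -6
STORE 1  -6
POP      (empty)
PUSH 9   9
PUSH 5   9 5
GT       1
DUP      1 1
MUL      1
SWAP  — needs 2 operands, stack has 1 → underflow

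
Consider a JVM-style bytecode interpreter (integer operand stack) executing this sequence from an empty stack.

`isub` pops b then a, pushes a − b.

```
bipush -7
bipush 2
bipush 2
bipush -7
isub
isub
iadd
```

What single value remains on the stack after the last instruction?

bipush -7 → -7
bipush 2  → -7 2
bipush 2  → -7 2 2
bipush -7 → -7 2 2 -7
isub      → -7 2 9
isub      → -7 -7
iadd      → -14

-14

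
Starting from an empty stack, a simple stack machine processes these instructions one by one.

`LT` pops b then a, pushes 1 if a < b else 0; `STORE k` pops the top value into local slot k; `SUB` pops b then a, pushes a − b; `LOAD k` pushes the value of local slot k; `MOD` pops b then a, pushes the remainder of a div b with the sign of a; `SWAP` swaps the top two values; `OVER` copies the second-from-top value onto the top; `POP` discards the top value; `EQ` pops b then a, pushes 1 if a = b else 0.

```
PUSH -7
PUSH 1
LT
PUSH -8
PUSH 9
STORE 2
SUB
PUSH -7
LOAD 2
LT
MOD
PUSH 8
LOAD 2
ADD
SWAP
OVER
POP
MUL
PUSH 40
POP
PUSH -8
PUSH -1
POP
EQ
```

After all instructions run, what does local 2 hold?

9

PUSH -7  -7
PUSH 1   -7 1
LT       1
PUSH -8  1 -8
PUSH 9   1 -8 9
STORE 2  1 -8
SUB      9
PUSH -7  9 -7
LOAD 2   9 -7 9
LT       9 1
MOD      0
PUSH 8   0 8
LOAD 2   0 8 9
ADD      0 17
SWAP     17 0
OVER     17 0 17
POP      17 0
MUL      0
PUSH 40  0 40
POP      0
PUSH -8  0 -8
PUSH -1  0 -8 -1
POP      0 -8
EQ       0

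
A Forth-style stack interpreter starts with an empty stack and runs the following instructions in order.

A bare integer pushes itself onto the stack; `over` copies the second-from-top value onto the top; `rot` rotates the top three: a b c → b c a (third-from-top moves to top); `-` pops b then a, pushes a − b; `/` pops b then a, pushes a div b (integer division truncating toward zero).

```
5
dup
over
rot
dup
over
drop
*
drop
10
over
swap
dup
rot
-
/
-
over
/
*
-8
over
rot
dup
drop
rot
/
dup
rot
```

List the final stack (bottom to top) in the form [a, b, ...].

5    -> 5
dup  -> 5 5
over -> 5 5 5
rot  -> 5 5 5
dup  -> 5 5 5 5
over -> 5 5 5 5 5
drop -> 5 5 5 5
*    -> 5 5 25
drop -> 5 5
10   -> 5 5 10
over -> 5 5 10 5
swap -> 5 5 5 10
dup  -> 5 5 5 10 10
rot  -> 5 5 10 10 5
-    -> 5 5 10 5
/    -> 5 5 2
-    -> 5 3
over -> 5 3 5
/    -> 5 0
*    -> 0
-8   -> 0 -8
over -> 0 -8 0
rot  -> -8 0 0
dup  -> -8 0 0 0
drop -> -8 0 0
rot  -> 0 0 -8
/    -> 0 0
dup  -> 0 0 0
rot  -> 0 0 0

[0, 0, 0]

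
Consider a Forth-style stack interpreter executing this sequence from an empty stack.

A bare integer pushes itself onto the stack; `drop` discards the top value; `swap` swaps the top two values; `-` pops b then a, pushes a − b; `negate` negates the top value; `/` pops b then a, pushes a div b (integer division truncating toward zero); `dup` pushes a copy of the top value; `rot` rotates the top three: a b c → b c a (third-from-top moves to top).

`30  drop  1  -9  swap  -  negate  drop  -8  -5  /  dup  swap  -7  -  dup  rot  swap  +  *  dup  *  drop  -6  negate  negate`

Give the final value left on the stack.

-6

30     -> 30
drop   -> (empty)
1      -> 1
-9     -> 1 -9
swap   -> -9 1
-      -> -10
negate -> 10
drop   -> (empty)
-8     -> -8
-5     -> -8 -5
/      -> 1
dup    -> 1 1
swap   -> 1 1
-7     -> 1 1 -7
-      -> 1 8
dup    -> 1 8 8
rot    -> 8 8 1
swap   -> 8 1 8
+      -> 8 9
*      -> 72
dup    -> 72 72
*      -> 5184
drop   -> (empty)
-6     -> -6
negate -> 6
negate -> -6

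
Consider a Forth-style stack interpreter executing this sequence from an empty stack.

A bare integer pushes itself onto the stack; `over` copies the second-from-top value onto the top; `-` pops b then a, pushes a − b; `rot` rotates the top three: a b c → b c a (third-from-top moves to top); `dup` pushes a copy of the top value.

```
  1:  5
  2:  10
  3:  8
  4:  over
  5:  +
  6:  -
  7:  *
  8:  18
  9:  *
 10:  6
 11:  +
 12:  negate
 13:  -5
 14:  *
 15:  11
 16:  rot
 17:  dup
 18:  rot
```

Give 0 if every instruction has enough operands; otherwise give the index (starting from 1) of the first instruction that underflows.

16

5      : [5]
10     : [5, 10]
8      : [5, 10, 8]
over   : [5, 10, 8, 10]
+      : [5, 10, 18]
-      : [5, -8]
*      : [-40]
18     : [-40, 18]
*      : [-720]
6      : [-720, 6]
+      : [-714]
negate : [714]
-5     : [714, -5]
*      : [-3570]
11     : [-3570, 11]
rot  — needs 3 operands, stack has 2 → underflow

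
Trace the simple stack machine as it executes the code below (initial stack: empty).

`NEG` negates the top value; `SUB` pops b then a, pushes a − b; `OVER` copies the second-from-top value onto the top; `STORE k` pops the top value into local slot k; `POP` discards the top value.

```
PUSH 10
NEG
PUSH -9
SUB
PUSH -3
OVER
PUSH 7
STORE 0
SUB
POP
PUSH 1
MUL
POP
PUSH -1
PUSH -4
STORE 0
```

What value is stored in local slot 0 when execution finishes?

PUSH 10 : [10]
NEG     : [-10]
PUSH -9 : [-10, -9]
SUB     : [-1]
PUSH -3 : [-1, -3]
OVER    : [-1, -3, -1]
PUSH 7  : [-1, -3, -1, 7]
STORE 0 : [-1, -3, -1]
SUB     : [-1, -2]
POP     : [-1]
PUSH 1  : [-1, 1]
MUL     : [-1]
POP     : []
PUSH -1 : [-1]
PUSH -4 : [-1, -4]
STORE 0 : [-1]

-4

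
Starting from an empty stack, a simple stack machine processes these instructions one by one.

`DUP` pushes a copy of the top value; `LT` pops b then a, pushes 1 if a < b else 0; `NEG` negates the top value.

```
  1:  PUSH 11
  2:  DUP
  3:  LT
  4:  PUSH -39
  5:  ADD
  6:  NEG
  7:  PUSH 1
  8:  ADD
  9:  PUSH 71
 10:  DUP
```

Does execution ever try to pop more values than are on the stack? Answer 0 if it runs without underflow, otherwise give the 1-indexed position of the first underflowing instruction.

0

PUSH 11   11
DUP       11 11
LT        0
PUSH -39  0 -39
ADD       -39
NEG       39
PUSH 1    39 1
ADD       40
PUSH 71   40 71
DUP       40 71 71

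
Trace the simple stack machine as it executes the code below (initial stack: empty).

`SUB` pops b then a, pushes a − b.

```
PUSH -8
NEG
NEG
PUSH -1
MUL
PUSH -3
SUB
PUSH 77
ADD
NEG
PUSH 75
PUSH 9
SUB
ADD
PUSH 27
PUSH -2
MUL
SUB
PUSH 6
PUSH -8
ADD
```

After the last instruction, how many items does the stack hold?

PUSH -8 → [-8]
NEG     → [8]
NEG     → [-8]
PUSH -1 → [-8, -1]
MUL     → [8]
PUSH -3 → [8, -3]
SUB     → [11]
PUSH 77 → [11, 77]
ADD     → [88]
NEG     → [-88]
PUSH 75 → [-88, 75]
PUSH 9  → [-88, 75, 9]
SUB     → [-88, 66]
ADD     → [-22]
PUSH 27 → [-22, 27]
PUSH -2 → [-22, 27, -2]
MUL     → [-22, -54]
SUB     → [32]
PUSH 6  → [32, 6]
PUSH -8 → [32, 6, -8]
ADD     → [32, -2]

2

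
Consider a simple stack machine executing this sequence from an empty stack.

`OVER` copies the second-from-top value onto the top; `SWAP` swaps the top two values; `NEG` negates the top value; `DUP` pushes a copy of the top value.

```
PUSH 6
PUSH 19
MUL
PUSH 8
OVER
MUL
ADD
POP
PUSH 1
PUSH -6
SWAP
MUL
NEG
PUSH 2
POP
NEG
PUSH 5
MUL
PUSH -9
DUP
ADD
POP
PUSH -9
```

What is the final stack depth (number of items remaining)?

PUSH 6  -> [6]
PUSH 19 -> [6, 19]
MUL     -> [114]
PUSH 8  -> [114, 8]
OVER    -> [114, 8, 114]
MUL     -> [114, 912]
ADD     -> [1026]
POP     -> []
PUSH 1  -> [1]
PUSH -6 -> [1, -6]
SWAP    -> [-6, 1]
MUL     -> [-6]
NEG     -> [6]
PUSH 2  -> [6, 2]
POP     -> [6]
NEG     -> [-6]
PUSH 5  -> [-6, 5]
MUL     -> [-30]
PUSH -9 -> [-30, -9]
DUP     -> [-30, -9, -9]
ADD     -> [-30, -18]
POP     -> [-30]
PUSH -9 -> [-30, -9]

2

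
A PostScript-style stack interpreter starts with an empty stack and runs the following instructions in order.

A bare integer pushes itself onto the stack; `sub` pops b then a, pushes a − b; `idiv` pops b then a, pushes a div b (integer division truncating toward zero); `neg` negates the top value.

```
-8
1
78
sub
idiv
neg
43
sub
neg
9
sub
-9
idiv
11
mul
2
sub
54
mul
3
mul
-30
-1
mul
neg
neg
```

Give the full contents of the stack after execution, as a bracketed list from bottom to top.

-8    [-8]
1     [-8, 1]
78    [-8, 1, 78]
sub   [-8, -77]
idiv  [0]
neg   [0]
43    [0, 43]
sub   [-43]
neg   [43]
9     [43, 9]
sub   [34]
-9    [34, -9]
idiv  [-3]
11    [-3, 11]
mul   [-33]
2     [-33, 2]
sub   [-35]
54    [-35, 54]
mul   [-1890]
3     [-1890, 3]
mul   [-5670]
-30   [-5670, -30]
-1    [-5670, -30, -1]
mul   [-5670, 30]
neg   [-5670, -30]
neg   [-5670, 30]

[-5670, 30]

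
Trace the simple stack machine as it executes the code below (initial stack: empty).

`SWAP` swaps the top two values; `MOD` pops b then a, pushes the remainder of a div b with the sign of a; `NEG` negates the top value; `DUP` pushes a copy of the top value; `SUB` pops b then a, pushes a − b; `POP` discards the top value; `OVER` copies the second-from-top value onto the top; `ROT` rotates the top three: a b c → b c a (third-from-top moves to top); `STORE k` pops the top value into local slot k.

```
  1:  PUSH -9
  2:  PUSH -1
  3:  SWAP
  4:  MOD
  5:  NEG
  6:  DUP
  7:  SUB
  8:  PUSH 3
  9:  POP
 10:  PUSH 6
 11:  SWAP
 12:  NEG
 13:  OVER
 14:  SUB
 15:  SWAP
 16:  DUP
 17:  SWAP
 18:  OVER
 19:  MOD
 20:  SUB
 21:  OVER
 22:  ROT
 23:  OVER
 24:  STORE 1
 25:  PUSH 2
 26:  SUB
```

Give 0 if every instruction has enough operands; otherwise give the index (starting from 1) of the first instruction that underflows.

PUSH -9 : [-9]
PUSH -1 : [-9, -1]
SWAP    : [-1, -9]
MOD     : [-1]
NEG     : [1]
DUP     : [1, 1]
SUB     : [0]
PUSH 3  : [0, 3]
POP     : [0]
PUSH 6  : [0, 6]
SWAP    : [6, 0]
NEG     : [6, 0]
OVER    : [6, 0, 6]
SUB     : [6, -6]
SWAP    : [-6, 6]
DUP     : [-6, 6, 6]
SWAP    : [-6, 6, 6]
OVER    : [-6, 6, 6, 6]
MOD     : [-6, 6, 0]
SUB     : [-6, 6]
OVER    : [-6, 6, -6]
ROT     : [6, -6, -6]
OVER    : [6, -6, -6, -6]
STORE 1 : [6, -6, -6]
PUSH 2  : [6, -6, -6, 2]
SUB     : [6, -6, -8]

0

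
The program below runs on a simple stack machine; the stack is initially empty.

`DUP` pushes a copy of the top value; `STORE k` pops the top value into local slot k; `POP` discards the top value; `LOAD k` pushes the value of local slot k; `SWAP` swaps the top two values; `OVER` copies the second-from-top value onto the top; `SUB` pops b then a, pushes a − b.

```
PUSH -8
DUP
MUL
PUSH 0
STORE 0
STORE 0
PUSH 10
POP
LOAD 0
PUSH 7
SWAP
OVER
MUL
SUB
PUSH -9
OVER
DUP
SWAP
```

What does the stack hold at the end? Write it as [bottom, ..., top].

[-441, -9, -441, -441]

PUSH -8 -> [-8]
DUP     -> [-8, -8]
MUL     -> [64]
PUSH 0  -> [64, 0]
STORE 0 -> [64]
STORE 0 -> []
PUSH 10 -> [10]
POP     -> []
LOAD 0  -> [64]
PUSH 7  -> [64, 7]
SWAP    -> [7, 64]
OVER    -> [7, 64, 7]
MUL     -> [7, 448]
SUB     -> [-441]
PUSH -9 -> [-441, -9]
OVER    -> [-441, -9, -441]
DUP     -> [-441, -9, -441, -441]
SWAP    -> [-441, -9, -441, -441]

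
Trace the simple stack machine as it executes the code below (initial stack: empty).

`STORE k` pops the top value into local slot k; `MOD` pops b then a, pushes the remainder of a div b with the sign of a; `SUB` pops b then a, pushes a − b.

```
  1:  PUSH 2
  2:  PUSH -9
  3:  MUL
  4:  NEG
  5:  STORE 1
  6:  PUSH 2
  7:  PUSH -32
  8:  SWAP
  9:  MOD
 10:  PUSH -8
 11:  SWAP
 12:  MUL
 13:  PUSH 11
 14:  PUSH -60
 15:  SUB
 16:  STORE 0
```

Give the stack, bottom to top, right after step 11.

[-8, 0]

PUSH 2   → [2]
PUSH -9  → [2, -9]
MUL      → [-18]
NEG      → [18]
STORE 1  → []
PUSH 2   → [2]
PUSH -32 → [2, -32]
SWAP     → [-32, 2]
MOD      → [0]
PUSH -8  → [0, -8]
SWAP     → [-8, 0]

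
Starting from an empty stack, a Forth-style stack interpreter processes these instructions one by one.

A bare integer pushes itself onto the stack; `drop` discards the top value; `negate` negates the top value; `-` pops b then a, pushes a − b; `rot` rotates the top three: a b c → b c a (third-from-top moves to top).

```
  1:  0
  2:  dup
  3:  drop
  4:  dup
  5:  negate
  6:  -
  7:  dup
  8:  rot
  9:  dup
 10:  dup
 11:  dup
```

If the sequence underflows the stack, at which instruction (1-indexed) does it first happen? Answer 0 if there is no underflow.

0       [0]
dup     [0, 0]
drop    [0]
dup     [0, 0]
negate  [0, 0]
-       [0]
dup     [0, 0]
rot  — needs 3 operands, stack has 2 → underflow

8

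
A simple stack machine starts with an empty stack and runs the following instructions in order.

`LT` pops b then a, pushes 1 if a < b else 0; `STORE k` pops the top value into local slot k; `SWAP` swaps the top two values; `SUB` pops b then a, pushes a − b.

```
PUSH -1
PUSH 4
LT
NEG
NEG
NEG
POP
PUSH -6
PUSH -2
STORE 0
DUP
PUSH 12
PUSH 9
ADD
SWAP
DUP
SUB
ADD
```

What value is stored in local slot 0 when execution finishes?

PUSH -1 -> [-1]
PUSH 4  -> [-1, 4]
LT      -> [1]
NEG     -> [-1]
NEG     -> [1]
NEG     -> [-1]
POP     -> []
PUSH -6 -> [-6]
PUSH -2 -> [-6, -2]
STORE 0 -> [-6]
DUP     -> [-6, -6]
PUSH 12 -> [-6, -6, 12]
PUSH 9  -> [-6, -6, 12, 9]
ADD     -> [-6, -6, 21]
SWAP    -> [-6, 21, -6]
DUP     -> [-6, 21, -6, -6]
SUB     -> [-6, 21, 0]
ADD     -> [-6, 21]

-2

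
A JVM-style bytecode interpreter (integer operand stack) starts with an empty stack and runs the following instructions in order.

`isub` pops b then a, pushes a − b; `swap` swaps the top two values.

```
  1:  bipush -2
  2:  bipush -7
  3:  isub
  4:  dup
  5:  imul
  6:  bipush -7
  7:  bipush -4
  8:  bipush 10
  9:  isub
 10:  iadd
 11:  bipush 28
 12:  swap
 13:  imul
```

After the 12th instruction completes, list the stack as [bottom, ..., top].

bipush -2 → [-2]
bipush -7 → [-2, -7]
isub      → [5]
dup       → [5, 5]
imul      → [25]
bipush -7 → [25, -7]
bipush -4 → [25, -7, -4]
bipush 10 → [25, -7, -4, 10]
isub      → [25, -7, -14]
iadd      → [25, -21]
bipush 28 → [25, -21, 28]
swap      → [25, 28, -21]

[25, 28, -21]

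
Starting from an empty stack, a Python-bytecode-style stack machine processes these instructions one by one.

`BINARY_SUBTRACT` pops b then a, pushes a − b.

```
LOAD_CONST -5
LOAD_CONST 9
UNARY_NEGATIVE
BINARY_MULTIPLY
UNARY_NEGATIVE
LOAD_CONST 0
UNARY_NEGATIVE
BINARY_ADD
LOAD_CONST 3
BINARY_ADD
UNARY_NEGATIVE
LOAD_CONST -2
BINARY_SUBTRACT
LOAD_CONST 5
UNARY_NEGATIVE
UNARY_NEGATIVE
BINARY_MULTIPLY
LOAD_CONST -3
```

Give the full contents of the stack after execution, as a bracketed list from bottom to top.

LOAD_CONST -5   → [-5]
LOAD_CONST 9    → [-5, 9]
UNARY_NEGATIVE  → [-5, -9]
BINARY_MULTIPLY → [45]
UNARY_NEGATIVE  → [-45]
LOAD_CONST 0    → [-45, 0]
UNARY_NEGATIVE  → [-45, 0]
BINARY_ADD      → [-45]
LOAD_CONST 3    → [-45, 3]
BINARY_ADD      → [-42]
UNARY_NEGATIVE  → [42]
LOAD_CONST -2   → [42, -2]
BINARY_SUBTRACT → [44]
LOAD_CONST 5    → [44, 5]
UNARY_NEGATIVE  → [44, -5]
UNARY_NEGATIVE  → [44, 5]
BINARY_MULTIPLY → [220]
LOAD_CONST -3   → [220, -3]

[220, -3]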